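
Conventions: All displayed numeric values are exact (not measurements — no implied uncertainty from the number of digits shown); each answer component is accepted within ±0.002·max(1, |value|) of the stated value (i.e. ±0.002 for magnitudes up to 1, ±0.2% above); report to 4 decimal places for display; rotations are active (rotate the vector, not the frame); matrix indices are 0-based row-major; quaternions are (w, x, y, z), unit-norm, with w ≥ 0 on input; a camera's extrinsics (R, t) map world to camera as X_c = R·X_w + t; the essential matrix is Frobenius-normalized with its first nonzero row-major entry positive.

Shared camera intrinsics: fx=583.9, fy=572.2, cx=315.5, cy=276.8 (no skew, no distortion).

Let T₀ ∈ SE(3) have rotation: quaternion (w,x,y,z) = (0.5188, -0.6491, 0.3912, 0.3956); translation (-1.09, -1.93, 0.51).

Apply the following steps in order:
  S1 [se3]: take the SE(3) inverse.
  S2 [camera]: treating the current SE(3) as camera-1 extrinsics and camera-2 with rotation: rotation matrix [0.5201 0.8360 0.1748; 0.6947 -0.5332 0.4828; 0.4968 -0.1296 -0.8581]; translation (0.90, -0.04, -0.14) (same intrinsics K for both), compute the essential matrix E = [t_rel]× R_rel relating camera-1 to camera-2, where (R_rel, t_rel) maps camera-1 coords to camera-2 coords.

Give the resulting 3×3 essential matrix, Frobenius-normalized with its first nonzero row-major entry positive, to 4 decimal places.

after S1 (invert_se3): R=[0.3809 -0.0974 -0.9195; -0.9183 -0.1556 -0.3640; -0.1077 0.9830 -0.1487], t=(0.6962, -1.1157, 1.8557)
after S2 (essential): [0.1656 -0.3166 -0.2775; 0.5559 0.1989 -0.3222; 0.0788 0.5435 0.2032]

matrix = [0.1656 -0.3166 -0.2775; 0.5559 0.1989 -0.3222; 0.0788 0.5435 0.2032]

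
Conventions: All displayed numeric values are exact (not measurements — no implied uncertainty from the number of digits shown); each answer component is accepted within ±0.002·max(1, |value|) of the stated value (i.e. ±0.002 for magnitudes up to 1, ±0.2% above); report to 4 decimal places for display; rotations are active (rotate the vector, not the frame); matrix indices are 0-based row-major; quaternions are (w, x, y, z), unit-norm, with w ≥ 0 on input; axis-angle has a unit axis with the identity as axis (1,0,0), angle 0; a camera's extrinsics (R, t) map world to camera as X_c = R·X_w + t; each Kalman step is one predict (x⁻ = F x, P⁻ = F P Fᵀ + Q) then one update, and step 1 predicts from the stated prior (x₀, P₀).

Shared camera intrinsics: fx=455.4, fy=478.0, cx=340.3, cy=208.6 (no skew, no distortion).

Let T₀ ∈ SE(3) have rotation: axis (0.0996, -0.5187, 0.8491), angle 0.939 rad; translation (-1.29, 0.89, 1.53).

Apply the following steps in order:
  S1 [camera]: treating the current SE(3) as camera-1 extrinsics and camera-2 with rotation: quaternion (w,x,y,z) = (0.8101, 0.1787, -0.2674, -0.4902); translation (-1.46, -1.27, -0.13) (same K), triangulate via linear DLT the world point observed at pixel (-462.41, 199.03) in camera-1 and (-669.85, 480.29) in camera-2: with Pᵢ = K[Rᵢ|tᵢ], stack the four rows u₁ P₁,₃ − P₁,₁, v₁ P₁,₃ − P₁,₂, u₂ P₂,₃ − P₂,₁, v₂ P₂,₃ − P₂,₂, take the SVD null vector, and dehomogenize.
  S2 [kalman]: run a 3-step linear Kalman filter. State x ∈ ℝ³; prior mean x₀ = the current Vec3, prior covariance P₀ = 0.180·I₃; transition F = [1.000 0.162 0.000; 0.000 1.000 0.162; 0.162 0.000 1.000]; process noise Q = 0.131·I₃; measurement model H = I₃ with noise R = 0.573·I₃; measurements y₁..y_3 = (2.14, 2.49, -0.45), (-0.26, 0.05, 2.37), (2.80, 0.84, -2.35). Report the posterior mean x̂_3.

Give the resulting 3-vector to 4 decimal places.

after S1 (triangulate): (-1.7259, 0.8654, 1.4965)
after S2 (kf_track): (0.9698, 1.1392, -0.0447)

result = (0.9698, 1.1392, -0.0447)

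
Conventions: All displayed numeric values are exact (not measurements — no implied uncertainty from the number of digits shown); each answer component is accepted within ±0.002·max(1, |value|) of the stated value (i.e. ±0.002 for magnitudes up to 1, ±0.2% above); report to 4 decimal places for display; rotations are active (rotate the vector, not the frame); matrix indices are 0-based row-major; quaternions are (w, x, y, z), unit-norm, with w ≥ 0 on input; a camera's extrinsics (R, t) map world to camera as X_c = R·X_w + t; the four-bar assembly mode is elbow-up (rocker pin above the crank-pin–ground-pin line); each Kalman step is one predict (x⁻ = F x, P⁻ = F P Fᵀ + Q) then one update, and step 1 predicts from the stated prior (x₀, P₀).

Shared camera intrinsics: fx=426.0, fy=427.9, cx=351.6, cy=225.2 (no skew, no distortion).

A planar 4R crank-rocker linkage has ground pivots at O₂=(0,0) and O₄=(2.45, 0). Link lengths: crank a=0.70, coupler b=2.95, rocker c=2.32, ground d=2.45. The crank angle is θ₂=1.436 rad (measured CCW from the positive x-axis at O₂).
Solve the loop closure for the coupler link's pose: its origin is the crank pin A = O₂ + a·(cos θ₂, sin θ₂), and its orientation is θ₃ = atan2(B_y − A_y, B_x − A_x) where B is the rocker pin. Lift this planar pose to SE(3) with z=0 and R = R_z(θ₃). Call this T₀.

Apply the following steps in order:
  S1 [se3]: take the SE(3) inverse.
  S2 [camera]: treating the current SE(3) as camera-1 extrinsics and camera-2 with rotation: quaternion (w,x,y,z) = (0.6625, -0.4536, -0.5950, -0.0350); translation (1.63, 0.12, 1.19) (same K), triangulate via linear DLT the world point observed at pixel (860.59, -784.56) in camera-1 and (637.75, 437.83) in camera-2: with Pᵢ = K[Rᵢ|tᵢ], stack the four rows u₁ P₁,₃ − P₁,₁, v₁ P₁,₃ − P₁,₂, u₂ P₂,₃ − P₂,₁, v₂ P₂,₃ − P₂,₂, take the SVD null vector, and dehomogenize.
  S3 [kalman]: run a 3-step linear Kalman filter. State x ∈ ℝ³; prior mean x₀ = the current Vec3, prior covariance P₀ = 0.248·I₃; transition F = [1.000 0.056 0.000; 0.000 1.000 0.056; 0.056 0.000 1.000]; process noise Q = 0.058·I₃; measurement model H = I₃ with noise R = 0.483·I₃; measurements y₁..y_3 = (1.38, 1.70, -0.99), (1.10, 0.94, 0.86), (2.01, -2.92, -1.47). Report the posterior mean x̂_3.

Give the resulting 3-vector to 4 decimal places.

source (fourbar_fk): coupler pose = R=[0.8349 -0.5505 0.0000; 0.5505 0.8349 0.0000; 0.0000 0.0000 1.0000], t=(0.0941, 0.6937, 0.0000)
after S1 (invert_se3): R=[0.8349 0.5505 0.0000; -0.5505 0.8349 0.0000; 0.0000 0.0000 1.0000], t=(-0.4604, -0.5273, 0.0000)
after S2 (triangulate): (1.4265, -0.0678, 0.5802)
after S3 (kf_track): (1.4930, -0.4199, -0.2064)

result = (1.4930, -0.4199, -0.2064)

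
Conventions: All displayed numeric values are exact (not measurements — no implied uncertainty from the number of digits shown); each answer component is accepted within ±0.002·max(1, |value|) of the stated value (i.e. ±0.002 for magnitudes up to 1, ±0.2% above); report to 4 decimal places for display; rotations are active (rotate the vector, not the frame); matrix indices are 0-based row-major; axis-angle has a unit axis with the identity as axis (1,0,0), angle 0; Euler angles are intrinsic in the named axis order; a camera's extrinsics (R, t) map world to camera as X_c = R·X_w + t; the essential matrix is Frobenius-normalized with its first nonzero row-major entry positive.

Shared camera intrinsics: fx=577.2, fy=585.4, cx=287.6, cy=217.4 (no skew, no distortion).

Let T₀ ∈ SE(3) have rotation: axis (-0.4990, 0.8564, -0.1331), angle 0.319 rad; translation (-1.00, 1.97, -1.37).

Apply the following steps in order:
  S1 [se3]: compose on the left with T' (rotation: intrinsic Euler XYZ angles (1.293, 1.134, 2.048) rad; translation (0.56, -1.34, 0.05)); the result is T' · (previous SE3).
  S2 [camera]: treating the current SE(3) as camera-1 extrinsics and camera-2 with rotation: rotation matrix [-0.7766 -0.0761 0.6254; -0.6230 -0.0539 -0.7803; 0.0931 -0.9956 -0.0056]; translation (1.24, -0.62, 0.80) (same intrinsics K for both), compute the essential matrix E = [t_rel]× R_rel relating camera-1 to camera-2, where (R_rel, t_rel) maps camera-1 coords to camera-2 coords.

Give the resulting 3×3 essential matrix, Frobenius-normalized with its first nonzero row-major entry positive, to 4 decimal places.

after S1 (compose_se3): R=[-0.4035 -0.5217 0.7517; 0.0142 -0.8250 -0.5649; 0.9149 -0.2173 0.3403], t=(-1.2274, -2.3990, -1.5126)
after S2 (essential): [0.1130 -0.4758 0.4914; 0.4818 -0.3159 -0.3623; 0.1151 0.0086 -0.2071]

matrix = [0.1130 -0.4758 0.4914; 0.4818 -0.3159 -0.3623; 0.1151 0.0086 -0.2071]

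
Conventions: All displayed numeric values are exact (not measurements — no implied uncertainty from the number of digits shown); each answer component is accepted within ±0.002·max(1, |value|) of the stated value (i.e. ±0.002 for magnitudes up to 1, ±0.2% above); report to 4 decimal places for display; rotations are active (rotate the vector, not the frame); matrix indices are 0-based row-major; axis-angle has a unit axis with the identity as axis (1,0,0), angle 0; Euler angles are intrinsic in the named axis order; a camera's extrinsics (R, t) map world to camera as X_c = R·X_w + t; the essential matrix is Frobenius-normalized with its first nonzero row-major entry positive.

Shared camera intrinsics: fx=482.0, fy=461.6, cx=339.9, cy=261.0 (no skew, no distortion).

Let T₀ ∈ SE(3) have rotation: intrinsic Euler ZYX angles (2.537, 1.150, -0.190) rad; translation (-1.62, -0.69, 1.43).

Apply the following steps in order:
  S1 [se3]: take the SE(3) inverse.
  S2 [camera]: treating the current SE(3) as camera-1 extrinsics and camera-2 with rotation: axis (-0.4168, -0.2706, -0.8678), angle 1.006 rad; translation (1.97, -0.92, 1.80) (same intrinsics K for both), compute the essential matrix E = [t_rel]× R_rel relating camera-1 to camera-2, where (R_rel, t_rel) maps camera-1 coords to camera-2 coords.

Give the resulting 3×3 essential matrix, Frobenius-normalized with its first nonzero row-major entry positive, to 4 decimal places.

after S1 (invert_se3): R=[-0.3361 0.2322 -0.9128; -0.4164 -0.9059 -0.0771; -0.8448 0.3541 0.4011], t=(0.9210, -1.1893, -1.6979)
after S2 (essential): [0.0780 -0.1835 0.6722; -0.1125 0.6643 0.1780; 0.0092 -0.0909 -0.1200]

matrix = [0.0780 -0.1835 0.6722; -0.1125 0.6643 0.1780; 0.0092 -0.0909 -0.1200]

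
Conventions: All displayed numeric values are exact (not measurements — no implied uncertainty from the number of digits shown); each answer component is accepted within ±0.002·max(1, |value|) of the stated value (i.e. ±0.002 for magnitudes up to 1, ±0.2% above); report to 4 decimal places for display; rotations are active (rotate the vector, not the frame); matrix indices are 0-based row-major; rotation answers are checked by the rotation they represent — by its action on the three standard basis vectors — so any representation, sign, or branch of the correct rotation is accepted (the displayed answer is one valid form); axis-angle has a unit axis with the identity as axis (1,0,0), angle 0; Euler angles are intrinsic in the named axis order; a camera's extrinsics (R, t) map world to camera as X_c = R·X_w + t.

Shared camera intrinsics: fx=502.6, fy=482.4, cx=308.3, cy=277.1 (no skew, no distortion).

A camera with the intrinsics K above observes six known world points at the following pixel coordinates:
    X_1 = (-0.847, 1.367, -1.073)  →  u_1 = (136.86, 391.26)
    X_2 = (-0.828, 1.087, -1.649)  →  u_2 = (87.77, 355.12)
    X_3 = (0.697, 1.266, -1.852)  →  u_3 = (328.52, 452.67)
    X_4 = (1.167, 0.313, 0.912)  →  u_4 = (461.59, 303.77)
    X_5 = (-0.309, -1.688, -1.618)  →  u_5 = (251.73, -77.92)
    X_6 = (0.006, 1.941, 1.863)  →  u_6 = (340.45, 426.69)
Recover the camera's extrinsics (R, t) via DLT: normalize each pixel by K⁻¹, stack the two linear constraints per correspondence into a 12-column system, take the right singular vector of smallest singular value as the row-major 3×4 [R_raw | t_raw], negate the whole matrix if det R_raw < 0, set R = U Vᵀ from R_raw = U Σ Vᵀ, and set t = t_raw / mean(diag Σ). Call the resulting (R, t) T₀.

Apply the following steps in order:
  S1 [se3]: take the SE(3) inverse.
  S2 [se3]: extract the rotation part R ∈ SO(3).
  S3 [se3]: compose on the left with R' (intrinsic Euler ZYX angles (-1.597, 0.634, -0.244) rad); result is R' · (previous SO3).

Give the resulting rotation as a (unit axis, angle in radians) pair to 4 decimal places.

source (pnp_recover): camera pose = R=[0.9466 -0.1559 0.2822; 0.1264 0.9847 0.1202; -0.2966 -0.0781 0.9518], t=(0.1500, -0.3000, 4.2999)
after S1 (invert_se3): R=[0.9466 0.1264 -0.2966; -0.1559 0.9847 -0.0781; 0.2822 0.1202 0.9518], t=(1.1714, 0.6545, -4.0989)
after S2 (rot_of_se3): [0.9466 0.1264 -0.2966; -0.1559 0.9847 -0.0781; 0.2822 0.1202 0.9518]
after S3 (compose_so3): [-0.1079 0.9834 0.1458; -0.9447 -0.0558 -0.3232; -0.3097 -0.1726 0.9350]

rotation (axis_angle) = ((0.0758, 0.2293, -0.9704), 1.6854)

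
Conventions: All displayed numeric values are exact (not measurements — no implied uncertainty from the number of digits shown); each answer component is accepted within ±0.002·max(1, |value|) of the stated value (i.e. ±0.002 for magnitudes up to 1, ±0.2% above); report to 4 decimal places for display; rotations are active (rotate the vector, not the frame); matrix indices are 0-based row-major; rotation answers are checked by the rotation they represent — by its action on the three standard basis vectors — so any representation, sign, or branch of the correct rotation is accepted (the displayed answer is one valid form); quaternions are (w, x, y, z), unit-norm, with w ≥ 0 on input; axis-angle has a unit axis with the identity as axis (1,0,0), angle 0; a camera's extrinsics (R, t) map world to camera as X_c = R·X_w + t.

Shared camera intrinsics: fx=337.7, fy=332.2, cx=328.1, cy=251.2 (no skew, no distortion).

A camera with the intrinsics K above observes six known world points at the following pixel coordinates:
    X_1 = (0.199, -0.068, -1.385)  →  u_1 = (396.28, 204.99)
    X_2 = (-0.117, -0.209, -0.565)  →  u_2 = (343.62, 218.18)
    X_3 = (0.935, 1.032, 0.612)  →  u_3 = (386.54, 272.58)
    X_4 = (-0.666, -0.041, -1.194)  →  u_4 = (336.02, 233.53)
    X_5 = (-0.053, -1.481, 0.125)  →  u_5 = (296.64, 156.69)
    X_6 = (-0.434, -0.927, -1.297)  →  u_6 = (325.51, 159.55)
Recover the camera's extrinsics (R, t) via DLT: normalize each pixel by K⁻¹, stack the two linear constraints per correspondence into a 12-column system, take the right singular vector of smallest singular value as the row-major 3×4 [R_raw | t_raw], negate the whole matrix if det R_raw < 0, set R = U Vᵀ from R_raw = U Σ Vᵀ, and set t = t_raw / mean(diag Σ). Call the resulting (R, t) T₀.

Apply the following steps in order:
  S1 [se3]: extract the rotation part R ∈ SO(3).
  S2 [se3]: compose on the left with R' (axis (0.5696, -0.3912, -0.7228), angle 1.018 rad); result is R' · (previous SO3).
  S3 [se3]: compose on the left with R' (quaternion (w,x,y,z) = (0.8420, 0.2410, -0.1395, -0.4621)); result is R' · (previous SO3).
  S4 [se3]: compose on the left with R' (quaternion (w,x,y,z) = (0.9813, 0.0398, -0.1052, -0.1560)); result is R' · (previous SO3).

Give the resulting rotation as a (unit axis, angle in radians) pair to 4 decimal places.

source (pnp_recover): camera pose = R=[0.8207 0.4063 -0.4017; -0.3803 0.9132 0.1466; 0.4263 0.0325 0.9040], t=(0.1801, -0.2600, 5.4905)
after S1 (rot_of_se3): [0.8207 0.4063 -0.4017; -0.3803 0.9132 0.1466; 0.4263 0.0325 0.9040]
after S2 (compose_so3): [0.1384 0.7239 -0.6759; -0.9685 0.2416 0.0604; 0.2070 0.6462 0.7345]
after S3 (compose_so3): [-0.7093 0.2626 -0.6541; -0.6167 -0.6806 0.3956; -0.3413 0.6840 0.6447]
after S4 (compose_so3): [-0.7681 -0.1084 -0.6311; -0.3462 -0.7589 0.5516; -0.5388 0.6422 0.5453]

rotation (axis_angle) = ((0.3345, -0.3413, -0.8784), 3.0059)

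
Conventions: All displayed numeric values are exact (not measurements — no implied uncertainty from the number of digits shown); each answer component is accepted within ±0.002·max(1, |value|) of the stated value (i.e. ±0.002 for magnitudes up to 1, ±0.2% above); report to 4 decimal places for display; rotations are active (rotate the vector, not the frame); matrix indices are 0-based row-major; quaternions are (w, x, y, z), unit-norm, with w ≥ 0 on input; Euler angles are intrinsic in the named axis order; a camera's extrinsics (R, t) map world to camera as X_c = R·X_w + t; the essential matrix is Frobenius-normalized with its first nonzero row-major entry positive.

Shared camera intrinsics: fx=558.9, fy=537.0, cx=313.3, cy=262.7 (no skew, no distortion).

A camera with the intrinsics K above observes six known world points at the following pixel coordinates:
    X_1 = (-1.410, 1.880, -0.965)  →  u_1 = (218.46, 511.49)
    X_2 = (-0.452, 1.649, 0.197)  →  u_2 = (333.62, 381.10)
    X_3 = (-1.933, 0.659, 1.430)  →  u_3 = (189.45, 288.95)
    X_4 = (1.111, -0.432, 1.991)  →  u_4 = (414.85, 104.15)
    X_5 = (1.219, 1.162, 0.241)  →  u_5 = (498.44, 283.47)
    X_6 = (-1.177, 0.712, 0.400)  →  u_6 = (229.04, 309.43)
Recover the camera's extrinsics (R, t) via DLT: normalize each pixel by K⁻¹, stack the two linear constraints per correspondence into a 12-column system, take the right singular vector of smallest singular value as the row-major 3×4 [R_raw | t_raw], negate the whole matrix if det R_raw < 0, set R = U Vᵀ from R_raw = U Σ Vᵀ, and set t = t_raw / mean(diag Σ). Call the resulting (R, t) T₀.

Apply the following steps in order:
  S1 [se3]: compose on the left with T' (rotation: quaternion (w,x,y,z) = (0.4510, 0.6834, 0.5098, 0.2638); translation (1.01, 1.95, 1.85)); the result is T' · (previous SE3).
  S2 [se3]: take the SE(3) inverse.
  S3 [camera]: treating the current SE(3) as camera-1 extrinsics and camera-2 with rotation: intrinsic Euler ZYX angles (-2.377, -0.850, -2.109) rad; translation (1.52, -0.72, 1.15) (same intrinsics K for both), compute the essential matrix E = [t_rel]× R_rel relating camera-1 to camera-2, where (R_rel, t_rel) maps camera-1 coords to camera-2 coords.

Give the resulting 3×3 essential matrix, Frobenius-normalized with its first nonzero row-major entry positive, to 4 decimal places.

source (pnp_recover): camera pose = R=[0.9309 0.3515 0.0998; -0.3044 0.8971 -0.3202; -0.2020 0.2677 0.9421], t=(0.0101, -0.4101, 4.4683)
after S1 (compose_se3): R=[0.0119 0.7511 0.6600; 0.9627 0.1698 -0.2106; -0.2702 0.6379 -0.7211], t=(4.4913, 0.4369, -0.5426)
after S2 (invert_se3): R=[0.0119 0.9627 -0.2702; 0.7511 0.1698 0.6379; 0.6600 -0.2106 -0.7211], t=(-0.6209, -3.1016, -3.2637)
after S3 (essential): [0.0439 0.4830 -0.4899; -0.6087 -0.1407 -0.0907; -0.3059 0.0511 -0.1735]

matrix = [0.0439 0.4830 -0.4899; -0.6087 -0.1407 -0.0907; -0.3059 0.0511 -0.1735]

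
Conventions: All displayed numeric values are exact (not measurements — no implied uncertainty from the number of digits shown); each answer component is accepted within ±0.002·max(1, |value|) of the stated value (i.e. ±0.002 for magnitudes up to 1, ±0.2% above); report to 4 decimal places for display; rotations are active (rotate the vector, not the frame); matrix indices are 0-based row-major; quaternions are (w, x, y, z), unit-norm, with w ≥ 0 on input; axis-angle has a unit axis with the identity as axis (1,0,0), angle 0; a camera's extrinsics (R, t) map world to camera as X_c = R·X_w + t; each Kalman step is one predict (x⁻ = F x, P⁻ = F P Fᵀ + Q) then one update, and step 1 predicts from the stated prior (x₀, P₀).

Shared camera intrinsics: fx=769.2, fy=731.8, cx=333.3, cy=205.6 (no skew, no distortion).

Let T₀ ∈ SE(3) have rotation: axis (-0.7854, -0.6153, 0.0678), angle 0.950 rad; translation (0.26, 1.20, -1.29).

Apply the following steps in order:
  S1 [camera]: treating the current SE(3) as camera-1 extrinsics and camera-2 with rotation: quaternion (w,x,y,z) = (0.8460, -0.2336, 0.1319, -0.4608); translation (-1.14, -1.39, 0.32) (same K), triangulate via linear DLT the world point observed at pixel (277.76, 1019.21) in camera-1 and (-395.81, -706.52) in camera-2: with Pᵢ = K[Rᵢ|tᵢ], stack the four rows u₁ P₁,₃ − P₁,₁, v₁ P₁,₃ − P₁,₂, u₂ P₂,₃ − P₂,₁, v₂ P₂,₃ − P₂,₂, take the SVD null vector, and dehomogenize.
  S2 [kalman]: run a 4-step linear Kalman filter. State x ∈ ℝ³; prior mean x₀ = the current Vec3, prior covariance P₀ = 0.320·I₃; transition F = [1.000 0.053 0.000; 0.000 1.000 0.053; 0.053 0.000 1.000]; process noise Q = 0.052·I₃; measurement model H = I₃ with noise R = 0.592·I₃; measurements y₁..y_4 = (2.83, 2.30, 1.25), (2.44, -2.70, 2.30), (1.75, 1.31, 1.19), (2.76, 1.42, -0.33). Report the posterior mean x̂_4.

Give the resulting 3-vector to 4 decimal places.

after S1 (triangulate): (0.4379, -1.6958, 0.7922)
after S2 (kf_track): (1.9740, 0.3043, 1.0989)

result = (1.9740, 0.3043, 1.0989)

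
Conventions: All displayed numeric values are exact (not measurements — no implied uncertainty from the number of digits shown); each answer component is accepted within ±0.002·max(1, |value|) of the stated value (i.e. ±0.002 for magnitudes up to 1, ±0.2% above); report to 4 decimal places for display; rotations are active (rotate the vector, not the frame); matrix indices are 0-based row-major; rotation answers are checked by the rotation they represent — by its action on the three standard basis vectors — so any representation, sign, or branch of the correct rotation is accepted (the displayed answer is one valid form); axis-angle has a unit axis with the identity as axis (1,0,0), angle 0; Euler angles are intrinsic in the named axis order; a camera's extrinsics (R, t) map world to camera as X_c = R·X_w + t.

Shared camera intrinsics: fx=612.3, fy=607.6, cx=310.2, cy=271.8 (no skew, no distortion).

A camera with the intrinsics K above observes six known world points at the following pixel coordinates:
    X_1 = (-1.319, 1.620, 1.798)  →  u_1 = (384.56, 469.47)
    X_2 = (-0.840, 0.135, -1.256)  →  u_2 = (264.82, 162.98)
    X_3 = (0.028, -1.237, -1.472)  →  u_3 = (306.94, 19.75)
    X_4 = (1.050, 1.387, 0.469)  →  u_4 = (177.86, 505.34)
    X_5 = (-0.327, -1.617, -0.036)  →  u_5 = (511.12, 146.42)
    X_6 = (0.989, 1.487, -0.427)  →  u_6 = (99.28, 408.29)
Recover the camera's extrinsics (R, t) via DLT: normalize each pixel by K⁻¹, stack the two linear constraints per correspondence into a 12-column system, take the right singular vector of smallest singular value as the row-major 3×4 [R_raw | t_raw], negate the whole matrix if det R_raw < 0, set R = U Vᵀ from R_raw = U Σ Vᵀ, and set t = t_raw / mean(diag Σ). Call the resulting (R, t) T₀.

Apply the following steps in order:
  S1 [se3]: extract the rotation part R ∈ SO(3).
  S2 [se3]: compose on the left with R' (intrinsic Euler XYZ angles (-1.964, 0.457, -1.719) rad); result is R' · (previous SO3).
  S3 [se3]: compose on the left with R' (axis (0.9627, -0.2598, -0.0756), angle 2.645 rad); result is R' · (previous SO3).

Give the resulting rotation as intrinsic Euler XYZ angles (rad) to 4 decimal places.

source (pnp_recover): camera pose = R=[-0.4329 -0.6452 0.6295; 0.3115 0.5483 0.7761; -0.8459 0.5321 -0.0364], t=(0.1200, 0.2100, 4.4901)
after S1 (rot_of_se3): [-0.4329 -0.6452 0.6295; 0.3115 0.5483 0.7761; -0.8459 0.5321 -0.0364]
after S2 (compose_so3): [-0.0395 0.8069 0.5894; -0.9992 -0.0323 -0.0227; 0.0007 -0.5898 0.8075]
after S3 (compose_so3): [0.3994 0.8636 0.3078; 0.7714 -0.1352 -0.6218; -0.4953 0.4858 -0.7202]

rotation (euler_xyz) = (2.4294, 0.3128, -1.1376)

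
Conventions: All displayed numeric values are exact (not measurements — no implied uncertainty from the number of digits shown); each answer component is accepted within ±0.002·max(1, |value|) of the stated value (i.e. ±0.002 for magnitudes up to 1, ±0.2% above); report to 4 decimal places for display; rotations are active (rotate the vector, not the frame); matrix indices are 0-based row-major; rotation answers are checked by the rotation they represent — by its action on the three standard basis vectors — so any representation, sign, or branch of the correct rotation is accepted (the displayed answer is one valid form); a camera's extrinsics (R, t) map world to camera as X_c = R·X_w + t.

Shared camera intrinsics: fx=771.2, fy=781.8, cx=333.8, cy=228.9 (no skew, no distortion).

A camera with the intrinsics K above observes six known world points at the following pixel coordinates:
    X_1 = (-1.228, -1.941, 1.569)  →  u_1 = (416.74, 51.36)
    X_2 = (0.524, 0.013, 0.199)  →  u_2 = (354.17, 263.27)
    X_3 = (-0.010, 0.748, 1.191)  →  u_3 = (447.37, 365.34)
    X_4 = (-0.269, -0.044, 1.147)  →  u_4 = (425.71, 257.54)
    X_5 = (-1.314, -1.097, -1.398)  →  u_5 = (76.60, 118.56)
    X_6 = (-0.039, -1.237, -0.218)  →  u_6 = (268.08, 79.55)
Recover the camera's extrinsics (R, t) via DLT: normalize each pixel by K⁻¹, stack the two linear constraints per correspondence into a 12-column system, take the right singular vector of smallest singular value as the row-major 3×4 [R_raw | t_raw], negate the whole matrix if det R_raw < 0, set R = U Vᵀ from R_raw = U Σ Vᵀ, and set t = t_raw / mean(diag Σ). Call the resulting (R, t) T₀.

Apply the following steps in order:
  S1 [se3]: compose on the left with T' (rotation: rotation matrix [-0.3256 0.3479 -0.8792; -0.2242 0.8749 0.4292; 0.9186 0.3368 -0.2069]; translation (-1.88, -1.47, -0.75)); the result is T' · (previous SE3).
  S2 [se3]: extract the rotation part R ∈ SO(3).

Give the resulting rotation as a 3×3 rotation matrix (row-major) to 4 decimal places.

source (pnp_recover): camera pose = R=[0.3721 -0.0098 0.9281; -0.0434 0.9987 0.0279; -0.9272 -0.0506 0.3712], t=(-0.2501, 0.2199, 5.3196)
after S1 (compose_se3): R=[0.6789 0.3951 -0.6188; -0.5193 0.8542 -0.0243; 0.5190 0.3379 0.7852], t=(-6.3990, 1.0618, -2.0062)
after S2 (rot_of_se3): [0.6789 0.3951 -0.6188; -0.5193 0.8542 -0.0243; 0.5190 0.3379 0.7852]

rotation (matrix) = ((0.6789, 0.3951, -0.6188), (-0.5193, 0.8542, -0.0243), (0.5190, 0.3379, 0.7852))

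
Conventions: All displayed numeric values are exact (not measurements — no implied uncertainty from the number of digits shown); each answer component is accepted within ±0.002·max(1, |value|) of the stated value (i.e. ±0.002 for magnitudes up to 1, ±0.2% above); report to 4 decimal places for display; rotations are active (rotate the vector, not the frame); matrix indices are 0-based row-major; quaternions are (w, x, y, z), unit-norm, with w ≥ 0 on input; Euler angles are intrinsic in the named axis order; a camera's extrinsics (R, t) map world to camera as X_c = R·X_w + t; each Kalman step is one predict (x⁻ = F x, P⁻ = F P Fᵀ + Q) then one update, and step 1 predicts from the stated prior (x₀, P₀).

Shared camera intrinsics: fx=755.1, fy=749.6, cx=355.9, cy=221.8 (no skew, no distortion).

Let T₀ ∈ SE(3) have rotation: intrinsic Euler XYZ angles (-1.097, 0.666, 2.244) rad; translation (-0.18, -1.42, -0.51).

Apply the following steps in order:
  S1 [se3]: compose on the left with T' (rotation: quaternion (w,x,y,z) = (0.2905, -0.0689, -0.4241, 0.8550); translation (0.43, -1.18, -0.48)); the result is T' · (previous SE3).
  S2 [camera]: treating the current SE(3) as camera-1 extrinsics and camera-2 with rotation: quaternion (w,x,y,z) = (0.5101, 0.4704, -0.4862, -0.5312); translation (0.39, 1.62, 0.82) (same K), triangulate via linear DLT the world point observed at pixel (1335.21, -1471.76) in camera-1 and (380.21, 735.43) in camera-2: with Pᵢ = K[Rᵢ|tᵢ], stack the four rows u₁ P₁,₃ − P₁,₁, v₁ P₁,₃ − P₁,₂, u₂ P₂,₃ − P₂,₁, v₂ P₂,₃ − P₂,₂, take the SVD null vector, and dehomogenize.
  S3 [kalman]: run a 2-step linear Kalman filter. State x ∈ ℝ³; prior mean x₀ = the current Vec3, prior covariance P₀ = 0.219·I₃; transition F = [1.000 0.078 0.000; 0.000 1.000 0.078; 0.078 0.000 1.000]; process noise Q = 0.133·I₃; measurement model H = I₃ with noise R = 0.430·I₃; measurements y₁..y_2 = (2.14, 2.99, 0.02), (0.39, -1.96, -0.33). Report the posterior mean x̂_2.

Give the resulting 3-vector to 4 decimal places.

after S1 (compose_se3): R=[0.2856 0.1591 -0.9450; -0.2458 -0.9410 -0.2327; -0.9263 0.2987 -0.2297], t=(1.3861, -0.2610, 0.2618)
after S2 (triangulate): (-0.2181, 1.8351, 0.4686)
after S3 (kf_track): (0.7271, 0.5043, -0.0099)

result = (0.7271, 0.5043, -0.0099)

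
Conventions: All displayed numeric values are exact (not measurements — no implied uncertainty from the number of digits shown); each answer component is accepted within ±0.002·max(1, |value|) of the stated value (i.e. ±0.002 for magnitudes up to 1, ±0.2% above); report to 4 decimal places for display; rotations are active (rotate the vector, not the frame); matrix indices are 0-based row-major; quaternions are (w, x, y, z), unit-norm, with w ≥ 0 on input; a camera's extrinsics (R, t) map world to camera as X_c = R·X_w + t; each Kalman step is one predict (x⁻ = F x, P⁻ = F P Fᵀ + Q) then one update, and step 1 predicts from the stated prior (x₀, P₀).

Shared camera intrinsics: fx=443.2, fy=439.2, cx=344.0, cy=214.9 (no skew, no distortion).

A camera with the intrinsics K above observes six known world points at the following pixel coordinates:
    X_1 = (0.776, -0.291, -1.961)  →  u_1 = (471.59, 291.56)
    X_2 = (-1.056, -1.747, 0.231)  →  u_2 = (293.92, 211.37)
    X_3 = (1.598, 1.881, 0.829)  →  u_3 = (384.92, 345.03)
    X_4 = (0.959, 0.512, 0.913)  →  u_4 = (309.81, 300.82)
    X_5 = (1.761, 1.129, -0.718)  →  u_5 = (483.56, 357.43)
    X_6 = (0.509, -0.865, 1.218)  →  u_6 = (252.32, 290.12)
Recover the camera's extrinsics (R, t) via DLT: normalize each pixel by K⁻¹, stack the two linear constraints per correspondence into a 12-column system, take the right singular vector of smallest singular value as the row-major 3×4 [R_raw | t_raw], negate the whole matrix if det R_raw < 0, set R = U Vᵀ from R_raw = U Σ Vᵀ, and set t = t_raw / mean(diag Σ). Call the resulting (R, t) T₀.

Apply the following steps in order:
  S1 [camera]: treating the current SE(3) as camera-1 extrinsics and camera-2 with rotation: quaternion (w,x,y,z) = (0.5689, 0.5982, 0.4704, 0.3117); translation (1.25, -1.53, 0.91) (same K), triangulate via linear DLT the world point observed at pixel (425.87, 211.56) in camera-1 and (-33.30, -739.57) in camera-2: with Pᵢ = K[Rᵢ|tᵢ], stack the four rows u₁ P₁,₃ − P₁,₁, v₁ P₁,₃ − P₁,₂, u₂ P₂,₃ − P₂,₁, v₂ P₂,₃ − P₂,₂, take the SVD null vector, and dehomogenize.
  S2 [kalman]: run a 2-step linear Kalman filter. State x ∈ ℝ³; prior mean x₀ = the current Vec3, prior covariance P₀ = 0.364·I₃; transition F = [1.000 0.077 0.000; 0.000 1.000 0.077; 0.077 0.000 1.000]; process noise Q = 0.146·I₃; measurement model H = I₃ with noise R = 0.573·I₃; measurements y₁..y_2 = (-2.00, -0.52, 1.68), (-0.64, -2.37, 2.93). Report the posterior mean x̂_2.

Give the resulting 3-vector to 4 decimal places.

source (pnp_recover): camera pose = R=[0.1223 0.3875 -0.9137; 0.9265 -0.3747 -0.0349; -0.3560 -0.8423 -0.4048], t=(0.1500, 0.2700, 5.9198)
after S1 (triangulate): (-0.6492, -0.5828, -1.6474)
after S2 (kf_track): (-1.0037, -1.2840, 1.0903)

result = (-1.0037, -1.2840, 1.0903)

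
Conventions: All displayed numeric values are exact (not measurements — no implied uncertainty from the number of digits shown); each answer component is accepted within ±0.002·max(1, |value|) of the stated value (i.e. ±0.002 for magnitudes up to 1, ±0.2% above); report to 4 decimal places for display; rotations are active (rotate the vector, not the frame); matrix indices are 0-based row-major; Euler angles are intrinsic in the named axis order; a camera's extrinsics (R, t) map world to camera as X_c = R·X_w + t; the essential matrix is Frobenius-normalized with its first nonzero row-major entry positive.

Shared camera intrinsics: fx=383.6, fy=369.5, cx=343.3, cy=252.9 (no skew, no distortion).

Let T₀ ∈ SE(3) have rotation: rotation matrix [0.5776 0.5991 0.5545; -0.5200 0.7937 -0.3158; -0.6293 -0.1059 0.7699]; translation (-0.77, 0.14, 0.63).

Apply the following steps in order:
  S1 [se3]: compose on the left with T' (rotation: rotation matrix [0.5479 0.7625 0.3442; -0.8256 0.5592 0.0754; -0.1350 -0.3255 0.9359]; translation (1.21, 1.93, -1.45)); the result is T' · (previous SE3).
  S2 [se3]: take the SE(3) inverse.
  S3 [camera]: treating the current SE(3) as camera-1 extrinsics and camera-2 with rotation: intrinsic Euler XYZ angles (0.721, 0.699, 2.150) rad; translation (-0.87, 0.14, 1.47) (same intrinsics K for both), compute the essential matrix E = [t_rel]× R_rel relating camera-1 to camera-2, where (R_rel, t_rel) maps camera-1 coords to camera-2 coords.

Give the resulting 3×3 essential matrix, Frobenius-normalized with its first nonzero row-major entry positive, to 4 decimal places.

matrix = [0.1556 0.2959 0.1861; 0.2249 -0.0747 -0.6417; 0.3928 0.4809 -0.0127]

after S1 (compose_se3): R=[-0.2966 0.8969 0.3280; -0.8151 -0.0588 -0.5764; -0.4977 -0.4383 0.7485], t=(1.1117, 2.6915, -0.8020)
after S2 (invert_se3): R=[-0.2966 -0.8151 -0.4977; 0.8969 -0.0588 -0.4383; 0.3280 -0.5764 0.7485], t=(2.1244, -1.1905, 1.7869)
after S3 (essential): [0.1556 0.2959 0.1861; 0.2249 -0.0747 -0.6417; 0.3928 0.4809 -0.0127]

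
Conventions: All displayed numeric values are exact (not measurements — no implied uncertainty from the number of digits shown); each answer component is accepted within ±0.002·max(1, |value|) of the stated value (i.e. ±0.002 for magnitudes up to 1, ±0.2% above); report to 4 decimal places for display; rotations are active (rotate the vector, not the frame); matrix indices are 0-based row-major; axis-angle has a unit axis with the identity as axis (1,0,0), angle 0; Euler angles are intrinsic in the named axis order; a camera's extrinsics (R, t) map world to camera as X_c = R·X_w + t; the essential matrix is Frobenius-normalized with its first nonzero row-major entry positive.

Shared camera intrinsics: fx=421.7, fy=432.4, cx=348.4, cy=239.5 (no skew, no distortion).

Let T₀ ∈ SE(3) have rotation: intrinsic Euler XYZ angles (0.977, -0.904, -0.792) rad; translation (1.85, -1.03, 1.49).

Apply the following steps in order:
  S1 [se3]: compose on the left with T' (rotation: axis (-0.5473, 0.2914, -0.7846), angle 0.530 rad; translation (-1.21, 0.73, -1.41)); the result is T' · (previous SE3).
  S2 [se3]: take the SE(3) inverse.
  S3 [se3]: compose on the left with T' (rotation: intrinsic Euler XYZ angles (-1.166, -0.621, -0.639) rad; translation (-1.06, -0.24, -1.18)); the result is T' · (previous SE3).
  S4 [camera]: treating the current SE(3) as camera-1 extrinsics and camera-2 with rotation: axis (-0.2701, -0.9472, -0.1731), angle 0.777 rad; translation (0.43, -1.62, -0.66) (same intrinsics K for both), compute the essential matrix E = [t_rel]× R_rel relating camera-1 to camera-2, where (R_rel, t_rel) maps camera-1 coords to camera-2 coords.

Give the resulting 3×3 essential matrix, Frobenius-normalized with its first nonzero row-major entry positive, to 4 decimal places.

matrix = [0.4609 0.3723 -0.3816; 0.0408 0.0239 -0.0347; -0.2437 0.5981 0.2879]

after S1 (compose_se3): R=[0.0140 0.5561 -0.8310; -0.9991 -0.0263 -0.0345; -0.0411 0.8307 0.5552], t=(0.3835, -0.5794, 0.1552)
after S2 (invert_se3): R=[0.0140 -0.9991 -0.0411; 0.5561 -0.0263 0.8307; -0.8310 -0.0345 0.5552], t=(-0.5779, -0.3574, 0.2126)
after S3 (compose_se3): R=[0.7624 -0.6449 0.0531; -0.2654 -0.2367 0.9346; -0.5902 -0.7266 -0.3516], t=(-1.7343, -0.4204, -1.3202)
after S4 (essential): [0.4609 0.3723 -0.3816; 0.0408 0.0239 -0.0347; -0.2437 0.5981 0.2879]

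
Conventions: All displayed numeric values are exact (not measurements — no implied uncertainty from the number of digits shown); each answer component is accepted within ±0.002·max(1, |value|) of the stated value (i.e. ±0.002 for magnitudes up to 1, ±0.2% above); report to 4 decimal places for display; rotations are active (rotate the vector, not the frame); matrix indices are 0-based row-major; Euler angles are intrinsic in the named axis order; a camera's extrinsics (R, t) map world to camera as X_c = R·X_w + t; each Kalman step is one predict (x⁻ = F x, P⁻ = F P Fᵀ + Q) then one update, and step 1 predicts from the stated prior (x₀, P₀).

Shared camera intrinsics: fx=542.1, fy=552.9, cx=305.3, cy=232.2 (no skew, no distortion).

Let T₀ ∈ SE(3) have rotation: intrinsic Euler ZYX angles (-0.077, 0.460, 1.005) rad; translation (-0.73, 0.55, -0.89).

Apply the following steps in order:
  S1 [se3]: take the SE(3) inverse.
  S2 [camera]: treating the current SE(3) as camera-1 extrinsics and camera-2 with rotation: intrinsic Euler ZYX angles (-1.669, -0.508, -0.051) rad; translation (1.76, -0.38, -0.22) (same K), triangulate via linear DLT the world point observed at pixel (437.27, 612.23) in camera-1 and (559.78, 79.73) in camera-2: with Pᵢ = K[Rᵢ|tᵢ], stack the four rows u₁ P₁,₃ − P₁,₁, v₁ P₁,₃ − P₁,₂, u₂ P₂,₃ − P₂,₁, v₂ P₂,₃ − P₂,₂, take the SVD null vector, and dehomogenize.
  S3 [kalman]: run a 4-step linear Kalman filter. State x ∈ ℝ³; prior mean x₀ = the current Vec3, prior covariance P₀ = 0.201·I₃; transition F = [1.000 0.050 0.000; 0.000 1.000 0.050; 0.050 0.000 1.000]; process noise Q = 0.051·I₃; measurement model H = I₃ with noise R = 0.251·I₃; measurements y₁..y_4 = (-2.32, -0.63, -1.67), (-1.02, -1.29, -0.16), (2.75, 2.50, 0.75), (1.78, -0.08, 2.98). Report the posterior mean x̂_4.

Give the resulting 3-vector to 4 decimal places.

result = (1.0554, 0.2652, 1.3090)

after S1 (invert_se3): R=[0.8934 -0.0689 -0.4439; 0.4149 0.5057 0.7564; 0.1724 -0.8600 0.4804], t=(0.2950, 0.6980, 1.0263)
after S2 (triangulate): (1.1964, -0.9602, 1.6562)
after S3 (kf_track): (1.0554, 0.2652, 1.3090)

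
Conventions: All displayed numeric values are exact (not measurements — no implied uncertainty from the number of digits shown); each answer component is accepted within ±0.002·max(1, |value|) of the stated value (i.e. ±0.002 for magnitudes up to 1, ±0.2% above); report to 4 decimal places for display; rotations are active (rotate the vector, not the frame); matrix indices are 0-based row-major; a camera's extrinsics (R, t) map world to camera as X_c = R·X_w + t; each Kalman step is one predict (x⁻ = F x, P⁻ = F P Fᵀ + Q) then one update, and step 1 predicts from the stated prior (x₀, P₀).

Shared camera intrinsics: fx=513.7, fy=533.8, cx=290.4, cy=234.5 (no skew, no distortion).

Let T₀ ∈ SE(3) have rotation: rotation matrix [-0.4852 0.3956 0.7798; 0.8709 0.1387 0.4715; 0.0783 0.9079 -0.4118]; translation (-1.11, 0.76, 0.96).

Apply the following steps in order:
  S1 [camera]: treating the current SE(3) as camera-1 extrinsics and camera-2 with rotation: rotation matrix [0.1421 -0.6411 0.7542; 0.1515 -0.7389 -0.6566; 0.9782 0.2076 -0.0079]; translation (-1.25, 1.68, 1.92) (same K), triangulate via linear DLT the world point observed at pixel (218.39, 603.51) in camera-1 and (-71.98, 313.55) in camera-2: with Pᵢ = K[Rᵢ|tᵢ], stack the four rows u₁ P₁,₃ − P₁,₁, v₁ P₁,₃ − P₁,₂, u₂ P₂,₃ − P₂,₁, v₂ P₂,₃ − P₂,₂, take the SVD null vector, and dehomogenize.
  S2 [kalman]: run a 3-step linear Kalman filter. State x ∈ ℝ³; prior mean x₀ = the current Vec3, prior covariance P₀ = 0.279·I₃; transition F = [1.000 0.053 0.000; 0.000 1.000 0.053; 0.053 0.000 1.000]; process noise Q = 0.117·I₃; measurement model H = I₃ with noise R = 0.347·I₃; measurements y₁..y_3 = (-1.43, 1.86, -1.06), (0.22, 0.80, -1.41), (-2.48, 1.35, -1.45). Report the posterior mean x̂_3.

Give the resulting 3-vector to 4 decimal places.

after S1 (triangulate): (0.2408, 1.3837, 0.5071)
after S2 (kf_track): (-1.1877, 1.2244, -1.1486)

result = (-1.1877, 1.2244, -1.1486)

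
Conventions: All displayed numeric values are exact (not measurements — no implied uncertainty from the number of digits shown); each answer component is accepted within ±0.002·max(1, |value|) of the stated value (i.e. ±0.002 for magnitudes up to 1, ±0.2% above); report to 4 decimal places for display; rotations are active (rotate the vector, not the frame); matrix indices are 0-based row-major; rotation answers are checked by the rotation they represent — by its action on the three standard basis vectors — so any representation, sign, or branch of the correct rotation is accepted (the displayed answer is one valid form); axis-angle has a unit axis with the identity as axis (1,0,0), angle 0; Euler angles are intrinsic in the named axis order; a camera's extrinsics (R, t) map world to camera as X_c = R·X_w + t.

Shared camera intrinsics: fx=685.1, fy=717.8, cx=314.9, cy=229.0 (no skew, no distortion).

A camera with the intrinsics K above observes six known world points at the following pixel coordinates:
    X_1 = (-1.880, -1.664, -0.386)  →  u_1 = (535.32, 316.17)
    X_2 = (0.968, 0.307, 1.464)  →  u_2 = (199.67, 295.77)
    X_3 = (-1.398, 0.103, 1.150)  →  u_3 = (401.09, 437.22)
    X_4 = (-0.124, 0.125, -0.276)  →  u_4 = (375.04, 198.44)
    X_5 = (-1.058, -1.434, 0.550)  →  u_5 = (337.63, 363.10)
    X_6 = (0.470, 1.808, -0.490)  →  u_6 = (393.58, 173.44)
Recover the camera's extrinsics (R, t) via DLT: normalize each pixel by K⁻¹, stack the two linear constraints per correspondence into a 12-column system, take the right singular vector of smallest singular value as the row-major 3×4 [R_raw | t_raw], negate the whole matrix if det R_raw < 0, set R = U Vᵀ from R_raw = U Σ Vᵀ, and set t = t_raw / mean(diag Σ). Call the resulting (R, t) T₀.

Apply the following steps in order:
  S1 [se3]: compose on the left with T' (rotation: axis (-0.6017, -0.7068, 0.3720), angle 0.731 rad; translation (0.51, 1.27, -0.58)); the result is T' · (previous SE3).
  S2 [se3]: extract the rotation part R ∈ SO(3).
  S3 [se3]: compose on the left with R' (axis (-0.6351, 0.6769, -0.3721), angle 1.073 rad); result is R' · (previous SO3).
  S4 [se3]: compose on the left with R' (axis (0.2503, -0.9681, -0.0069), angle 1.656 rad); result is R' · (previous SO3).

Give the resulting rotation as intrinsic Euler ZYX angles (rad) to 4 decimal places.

source (pnp_recover): camera pose = R=[-0.7444 0.4086 -0.5281; -0.5407 0.0951 0.8358; 0.3917 0.9077 0.1501], t=(0.2299, -0.1000, 5.8896)
after S1 (compose_se3): R=[-0.7548 -0.1515 -0.6382; -0.6063 0.5325 0.5907; 0.2503 0.8328 -0.4938], t=(-2.3995, 3.2351, 4.1554)
after S2 (rot_of_se3): [-0.7548 -0.1515 -0.6382; -0.6063 0.5325 0.5907; 0.2503 0.8328 -0.4938]
after S3 (compose_so3): [-0.4018 0.5483 -0.7335; 0.0884 0.8204 0.5649; 0.9115 0.1621 -0.3781]
after S4 (compose_so3): [-0.8967 -0.3761 0.2333; -0.0299 0.5774 0.8159; -0.4416 0.7247 -0.5290]

rotation (euler_zyx) = (-3.1082, 0.4573, 2.2014)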